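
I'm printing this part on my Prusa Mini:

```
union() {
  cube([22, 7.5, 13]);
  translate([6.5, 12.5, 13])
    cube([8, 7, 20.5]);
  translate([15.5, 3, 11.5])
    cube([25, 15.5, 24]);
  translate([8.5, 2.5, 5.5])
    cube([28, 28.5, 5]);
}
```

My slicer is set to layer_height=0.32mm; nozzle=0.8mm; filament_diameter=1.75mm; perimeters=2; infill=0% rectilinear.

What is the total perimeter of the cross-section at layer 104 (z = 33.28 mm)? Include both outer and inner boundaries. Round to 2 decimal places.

111.00 mm

At z = 33.28 mm: the cube is not intersected at this z (z outside [0, 13]); the cube at (6.5, 12.5) is present — its section is the full 8×7 rectangle (perimeter 30.00 mm); the cube at (15.5, 3) is present — its section is the full 25×15.5 rectangle (perimeter 81.00 mm); the cube at (8.5, 2.5) is not intersected at this z (z outside [5.5, 10.5]); Taking the union: the 2 present regions are separate (no shared area or edge), so areas and boundary lengths simply add and each stays a separate island — boundary = 111.00 mm. Overall, the cross-section has 2 separate islands. Total boundary length (outer) = 111.00 mm.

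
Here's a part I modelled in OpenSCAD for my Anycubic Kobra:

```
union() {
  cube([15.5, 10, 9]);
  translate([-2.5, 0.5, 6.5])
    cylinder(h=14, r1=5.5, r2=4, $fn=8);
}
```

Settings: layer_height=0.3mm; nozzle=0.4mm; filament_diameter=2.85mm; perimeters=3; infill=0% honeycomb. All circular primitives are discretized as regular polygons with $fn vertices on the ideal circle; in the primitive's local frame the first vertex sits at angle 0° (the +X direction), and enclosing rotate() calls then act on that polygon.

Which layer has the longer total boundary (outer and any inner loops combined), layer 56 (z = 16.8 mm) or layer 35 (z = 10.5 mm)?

Layer 56 (z = 16.8): the cube is absent (z outside [0, 9]); the cone at (-2.5, 0.5) contributes a regular 8-gon of circumradius 4.396 (interpolated between r1=5.5 and r2=4 at t=0.736) (perimeter = 2·8·4.396·sin(180°/8) = 26.92 mm); Merging all regions: only the cone at (-2.5, 0.5) is present, so the union is just that shape — boundary = 26.92 mm. So its perimeter = 26.92 mm. Layer 35 (z = 10.5): the cube is absent (z outside [0, 9]); the cone at (-2.5, 0.5): at t=0.286 of its height the radius interpolates to r₁+(r₂−r₁)t = 5.071, giving a regular 8-gon of that circumradius (perimeter = 2·8·5.071·sin(180°/8) = 31.05 mm); Combining (union): only the cone at (-2.5, 0.5) is present, so the union is just that shape — boundary = 31.05 mm. So its perimeter = 31.05 mm. Layer 35 is larger (31.05 vs 26.92 mm).

layer 35 (z = 10.5 mm)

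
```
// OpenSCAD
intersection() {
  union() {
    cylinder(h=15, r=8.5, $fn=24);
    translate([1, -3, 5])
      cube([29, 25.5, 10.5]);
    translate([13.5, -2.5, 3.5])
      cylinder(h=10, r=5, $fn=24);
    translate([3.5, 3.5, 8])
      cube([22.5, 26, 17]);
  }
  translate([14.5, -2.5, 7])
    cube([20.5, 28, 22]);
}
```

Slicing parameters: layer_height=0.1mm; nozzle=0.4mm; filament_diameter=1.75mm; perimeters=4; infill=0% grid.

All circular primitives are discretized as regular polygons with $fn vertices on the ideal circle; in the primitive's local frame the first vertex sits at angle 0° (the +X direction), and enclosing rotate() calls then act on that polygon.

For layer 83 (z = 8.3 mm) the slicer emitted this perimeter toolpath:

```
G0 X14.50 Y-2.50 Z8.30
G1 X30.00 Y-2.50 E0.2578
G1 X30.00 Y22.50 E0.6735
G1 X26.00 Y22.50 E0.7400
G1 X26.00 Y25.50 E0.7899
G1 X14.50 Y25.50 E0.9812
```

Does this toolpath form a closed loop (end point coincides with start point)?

no

Start point (G0): (14.50, -2.50). End point (last G1): the path does not return to the start — open.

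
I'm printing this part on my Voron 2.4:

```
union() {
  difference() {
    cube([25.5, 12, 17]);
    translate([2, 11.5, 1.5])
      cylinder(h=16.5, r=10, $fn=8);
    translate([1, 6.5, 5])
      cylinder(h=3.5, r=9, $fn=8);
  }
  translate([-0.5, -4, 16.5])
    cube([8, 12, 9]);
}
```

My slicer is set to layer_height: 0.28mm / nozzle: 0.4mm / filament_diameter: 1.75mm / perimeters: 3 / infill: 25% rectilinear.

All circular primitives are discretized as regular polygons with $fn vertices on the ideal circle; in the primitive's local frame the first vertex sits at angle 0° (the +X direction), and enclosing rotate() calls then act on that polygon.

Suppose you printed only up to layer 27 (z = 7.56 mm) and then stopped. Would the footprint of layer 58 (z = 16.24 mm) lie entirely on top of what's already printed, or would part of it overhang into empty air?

Compare the two slices. At z = 7.56: the cube is present — its section is the full 25.5×12 rectangle (area 306.00 mm²); the r=10 cylinder at (2, 11.5) gives a regular 8-gon of circumradius 10 (constant along its height) (area = (8/2)·10.000²·sin(360°/8) = 282.84 mm²); the r=9 cylinder at (1, 6.5) contributes a regular 8-gon of circumradius 9 (area = (8/2)·9.000²·sin(360°/8) = 229.10 mm²); After the difference (first − rest): starting from the 25.5×12 cube (306.00 mm²), the r=10 cylinder at (2, 11.5) partially overlaps it — only the 95.83 mm² overlap (of its 282.84 mm²) is removed, clipping the outline; the r=9 cylinder at (1, 6.5) partially overlaps it — only the 21.17 mm² overlap (of its 229.10 mm²) is removed, clipping the outline — area = 189.00 mm²; the cube at (-0.5, -4) does not reach this height (z outside [16.5, 25.5]); Merging all regions: only the result so far is present, so the union is just that shape — area = 189.00 mm². At z = 16.24: the cube is present — its section is the full 25.5×12 rectangle (area 306.00 mm²); the cylinder at (2, 11.5): section is a regular 8-gon, circumradius r=10 (area = (8/2)·10.000²·sin(360°/8) = 282.84 mm²); the cylinder at (1, 6.5) is absent (z outside [5, 8.5]); Taking the first minus the rest: starting from the 25.5×12 cube (306.00 mm²), the r=10 cylinder at (2, 11.5) partially overlaps it — only the 95.83 mm² overlap (of its 282.84 mm²) is removed, clipping the outline — area = 210.17 mm²; the cube at (-0.5, -4) is absent (z outside [16.5, 25.5]); Combining (union): only that combined region is present, so the union is just that shape — area = 210.17 mm². Checking containment: at z = 16.24 the cross-section extends beyond the z = 7.56 cross-section by about 21.17 mm².

part overhangs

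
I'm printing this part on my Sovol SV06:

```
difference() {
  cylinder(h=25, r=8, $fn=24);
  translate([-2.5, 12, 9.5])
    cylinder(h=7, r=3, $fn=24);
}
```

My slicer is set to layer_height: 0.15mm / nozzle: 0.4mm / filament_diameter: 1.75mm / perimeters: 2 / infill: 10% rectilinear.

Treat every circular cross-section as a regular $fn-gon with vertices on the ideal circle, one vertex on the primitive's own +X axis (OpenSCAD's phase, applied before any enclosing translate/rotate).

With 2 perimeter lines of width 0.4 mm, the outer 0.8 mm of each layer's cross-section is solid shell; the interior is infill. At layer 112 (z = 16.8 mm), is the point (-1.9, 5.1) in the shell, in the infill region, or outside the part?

infill

At z = 16.8 mm: the r=8 cylinder gives a regular 24-gon of circumradius 8 (constant along its height); the cylinder at (-2.5, 12) does not reach this height (z outside [9.5, 16.5]); After the difference (first − rest): none of the subtracted shapes is present at this height, so the r=8 cylinder is unchanged — 1 connected region. Overall, the cross-section is a single solid region. The nearest boundary edge runs (-2.07, 7.73)→(-4.00, 6.93); distance from the point to it = 2.49 mm. The point is inside the cross-section and 2.49 mm from the nearest boundary — more than the 0.8 mm shell width (2 × 0.4), so it's in the infill interior.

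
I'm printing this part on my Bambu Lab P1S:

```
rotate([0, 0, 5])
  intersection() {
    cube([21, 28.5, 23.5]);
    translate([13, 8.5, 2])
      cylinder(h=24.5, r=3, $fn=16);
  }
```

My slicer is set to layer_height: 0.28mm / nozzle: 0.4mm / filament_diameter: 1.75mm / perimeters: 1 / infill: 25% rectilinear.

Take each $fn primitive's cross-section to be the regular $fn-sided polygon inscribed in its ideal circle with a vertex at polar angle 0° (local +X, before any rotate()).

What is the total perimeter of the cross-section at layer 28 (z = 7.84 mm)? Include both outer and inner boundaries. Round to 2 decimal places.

At z = 7.84 mm: the cube is present — its section is the full 21×28.5 rectangle (perimeter 99.00 mm); the cylinder at (13, 8.5): section is a regular 16-gon, circumradius r=3 (perimeter = 2·16·3.000·sin(180°/16) = 18.73 mm); After intersecting: the r=3 cylinder at (13, 8.5) lies inside the 21×28.5 cube, so the common part is the r=3 cylinder at (13, 8.5) itself — boundary = 18.73 mm; (rotated 5° about Z; rotation is an isometry so areas/perimeters/island counts are preserved). Overall, the cross-section is a single solid region. Total boundary length (outer) = 18.73 mm.

18.73 mm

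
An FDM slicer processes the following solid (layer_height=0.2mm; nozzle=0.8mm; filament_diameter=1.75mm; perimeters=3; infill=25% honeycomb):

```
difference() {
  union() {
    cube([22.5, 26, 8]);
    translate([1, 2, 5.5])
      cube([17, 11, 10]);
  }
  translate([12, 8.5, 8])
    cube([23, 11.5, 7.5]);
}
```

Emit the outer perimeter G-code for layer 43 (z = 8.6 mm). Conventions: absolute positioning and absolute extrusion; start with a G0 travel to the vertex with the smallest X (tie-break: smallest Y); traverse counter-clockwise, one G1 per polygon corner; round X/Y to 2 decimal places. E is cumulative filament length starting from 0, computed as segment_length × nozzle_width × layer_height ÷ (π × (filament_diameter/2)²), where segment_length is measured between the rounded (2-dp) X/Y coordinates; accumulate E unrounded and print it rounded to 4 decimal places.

G0 X1.00 Y2.00 Z8.60
G1 X18.00 Y2.00 E1.1308
G1 X18.00 Y8.50 E1.5632
G1 X12.00 Y8.50 E1.9623
G1 X12.00 Y13.00 E2.2617
G1 X1.00 Y13.00 E2.9934
G1 X1.00 Y2.00 E3.7251

At z = 8.6 mm: the cube does not reach this height (z outside [0, 8]); the cube at (1, 2) is present — its section is the full 17×11 rectangle; Merging all regions: only the 17×11 cube at (1, 2) is present, so the union is just that shape — 1 connected region; the cube at (12, 8.5) (footprint 23×11.5) is included at this height; Subtracting the remaining from the first: starting from that combined region, the 23×11.5 cube at (12, 8.5) partially overlaps it — only the 27.00 mm² overlap (of its 264.50 mm²) is removed, clipping the outline — 1 connected region. The outline is a single polygon with 6 vertices. Extrusion per mm of travel: 0.8 × 0.2 / (π × 0.875²) = 0.066520. Accumulating E over each segment gives final E = 3.7251.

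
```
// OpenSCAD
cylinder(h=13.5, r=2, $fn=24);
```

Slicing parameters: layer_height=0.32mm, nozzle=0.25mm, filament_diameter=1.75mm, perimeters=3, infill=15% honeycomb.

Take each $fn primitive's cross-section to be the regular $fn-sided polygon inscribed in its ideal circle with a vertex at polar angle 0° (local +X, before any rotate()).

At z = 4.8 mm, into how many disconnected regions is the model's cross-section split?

At z = 4.8 mm: the cylinder: section is a regular 24-gon, circumradius r=2. The result has 1 disconnected region.

1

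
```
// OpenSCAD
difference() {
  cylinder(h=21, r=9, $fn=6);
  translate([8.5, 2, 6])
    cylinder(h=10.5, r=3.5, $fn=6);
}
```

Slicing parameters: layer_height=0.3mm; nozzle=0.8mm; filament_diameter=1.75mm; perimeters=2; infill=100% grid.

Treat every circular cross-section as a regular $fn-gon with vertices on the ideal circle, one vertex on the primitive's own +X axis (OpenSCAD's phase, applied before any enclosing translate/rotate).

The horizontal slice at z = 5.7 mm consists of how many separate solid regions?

At z = 5.7 mm: the r=9 cylinder gives a regular 6-gon of circumradius 9 (constant along its height); the cylinder at (8.5, 2) is absent (z outside [6, 16.5]); After the difference (first − rest): none of the subtracted shapes is present at this height, so the r=9 cylinder is unchanged — 1 connected region. The result has 1 disconnected region.

1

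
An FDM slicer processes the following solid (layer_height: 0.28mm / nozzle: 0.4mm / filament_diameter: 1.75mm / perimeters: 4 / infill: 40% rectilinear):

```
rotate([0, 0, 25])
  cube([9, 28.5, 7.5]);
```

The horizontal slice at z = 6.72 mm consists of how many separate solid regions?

1

At z = 6.72 mm: the cube (footprint 9×28.5) is included at this height; (rotated 25° about Z; rotation is an isometry so areas/perimeters/island counts are preserved). The result has 1 disconnected region.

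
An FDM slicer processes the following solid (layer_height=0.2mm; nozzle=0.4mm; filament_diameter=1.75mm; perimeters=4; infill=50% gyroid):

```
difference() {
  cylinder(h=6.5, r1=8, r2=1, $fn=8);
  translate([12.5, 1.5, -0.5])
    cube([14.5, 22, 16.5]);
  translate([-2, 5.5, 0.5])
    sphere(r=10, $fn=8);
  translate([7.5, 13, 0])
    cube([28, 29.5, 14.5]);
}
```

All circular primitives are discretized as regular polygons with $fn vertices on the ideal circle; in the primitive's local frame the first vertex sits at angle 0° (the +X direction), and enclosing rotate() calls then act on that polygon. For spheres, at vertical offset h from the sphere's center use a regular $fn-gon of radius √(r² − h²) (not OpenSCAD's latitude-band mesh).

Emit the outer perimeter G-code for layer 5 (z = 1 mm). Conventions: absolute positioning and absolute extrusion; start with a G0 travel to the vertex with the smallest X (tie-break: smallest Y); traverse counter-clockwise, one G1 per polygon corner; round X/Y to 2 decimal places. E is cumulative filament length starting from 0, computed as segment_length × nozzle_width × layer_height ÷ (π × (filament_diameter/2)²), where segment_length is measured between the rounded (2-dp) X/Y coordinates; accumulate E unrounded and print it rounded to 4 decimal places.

G0 X-5.70 Y-2.96 Z1.00
G1 X-4.90 Y-4.90 E0.0698
G1 X0.00 Y-6.92 E0.2461
G1 X4.90 Y-4.90 E0.4224
G1 X6.92 Y0.00 E0.5986
G1 X6.32 Y1.47 E0.6514
G1 X5.06 Y-1.56 E0.7606
G1 X-2.00 Y-4.49 E1.0148
G1 X-5.70 Y-2.96 E1.1480

At z = 1 mm: the cone: at t=0.154 of its height the radius interpolates to r₁+(r₂−r₁)t = 6.923, giving a regular 8-gon of that circumradius; the 14.5×22 cube at (12.5, 1.5) contributes its full rectangle; the r=10 sphere at (-2, 5.5) slices to a regular 8-gon of circumradius 9.987 (√(r²−h²) with h=0.5 from center); the cube at (7.5, 13) is present — its section is the full 28×29.5 rectangle; Taking the first minus the rest: starting from the cone, the 14.5×22 cube at (12.5, 1.5) misses the remaining region (no effect); the r=10 sphere at (-2, 5.5) partially overlaps it — only the 104.33 mm² overlap (of its 282.14 mm²) is removed, clipping the outline; the 28×29.5 cube at (7.5, 13) misses the remaining region (no effect) — 1 connected region. The outline is a single polygon with 8 vertices. Extrusion per mm of travel: 0.4 × 0.2 / (π × 0.875²) = 0.033260. Accumulating E over each segment gives final E = 1.1480.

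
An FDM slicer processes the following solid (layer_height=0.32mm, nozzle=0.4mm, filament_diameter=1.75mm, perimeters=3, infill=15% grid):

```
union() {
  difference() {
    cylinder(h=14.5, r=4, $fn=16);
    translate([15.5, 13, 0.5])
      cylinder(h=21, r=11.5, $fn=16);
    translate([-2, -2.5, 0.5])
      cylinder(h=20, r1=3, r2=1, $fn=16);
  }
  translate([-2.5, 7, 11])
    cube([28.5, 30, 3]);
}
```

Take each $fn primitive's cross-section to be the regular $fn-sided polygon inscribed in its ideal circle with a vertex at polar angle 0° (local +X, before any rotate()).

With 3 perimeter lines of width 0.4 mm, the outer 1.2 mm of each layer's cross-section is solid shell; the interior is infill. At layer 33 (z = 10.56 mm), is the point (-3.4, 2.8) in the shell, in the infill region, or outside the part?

At z = 10.56 mm: the r=4 cylinder contributes a regular 16-gon of circumradius 4; the r=11.5 cylinder at (15.5, 13) gives a regular 16-gon of circumradius 11.5 (constant along its height); the cone at (-2, -2.5) (r1=3→r2=1) has section circumradius 1.994 here — a regular 16-gon; Taking the first minus the rest: starting from the r=4 cylinder, the r=11.5 cylinder at (15.5, 13) misses the remaining region (no effect); the cone at (-2, -2.5) partially overlaps it — only the 8.35 mm² overlap (of its 12.17 mm²) is removed, clipping the outline — 1 connected region; the cube at (-2.5, 7) is not intersected at this z (z outside [11, 14]); Taking the union: only that combined region is present, so the union is just that shape — 1 connected region. Overall, the cross-section is a single solid region. The nearest boundary edge runs (-3.70, 1.53)→(-2.83, 2.83); distance from the point to it = 0.46 mm. The point is not inside any of the regions above, so it lies outside the cross-section (0.46 mm from the nearest boundary).

outside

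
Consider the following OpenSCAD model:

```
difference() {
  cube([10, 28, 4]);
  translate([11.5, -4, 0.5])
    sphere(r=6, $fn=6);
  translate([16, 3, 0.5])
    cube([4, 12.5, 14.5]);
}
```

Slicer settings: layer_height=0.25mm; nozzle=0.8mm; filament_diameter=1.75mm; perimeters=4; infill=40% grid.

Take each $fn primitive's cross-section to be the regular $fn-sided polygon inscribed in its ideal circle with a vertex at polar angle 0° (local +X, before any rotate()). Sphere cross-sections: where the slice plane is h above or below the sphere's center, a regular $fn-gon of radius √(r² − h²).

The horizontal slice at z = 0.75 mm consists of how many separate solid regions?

At z = 0.75 mm: the 10×28 cube contributes its full rectangle; the r=6 sphere at (11.5, -4) contributes a regular 6-gon of circumradius √(6²−0.25²) = 5.995; the 4×12.5 cube at (16, 3) contributes its full rectangle; Subtracting the remaining from the first: starting from the 10×28 cube, the r=6 sphere at (11.5, -4) partially overlaps it — only the 2.19 mm² overlap (of its 93.37 mm²) is removed, clipping the outline; the 4×12.5 cube at (16, 3) misses the remaining region (no effect) — 1 connected region. The result has 1 disconnected region.

1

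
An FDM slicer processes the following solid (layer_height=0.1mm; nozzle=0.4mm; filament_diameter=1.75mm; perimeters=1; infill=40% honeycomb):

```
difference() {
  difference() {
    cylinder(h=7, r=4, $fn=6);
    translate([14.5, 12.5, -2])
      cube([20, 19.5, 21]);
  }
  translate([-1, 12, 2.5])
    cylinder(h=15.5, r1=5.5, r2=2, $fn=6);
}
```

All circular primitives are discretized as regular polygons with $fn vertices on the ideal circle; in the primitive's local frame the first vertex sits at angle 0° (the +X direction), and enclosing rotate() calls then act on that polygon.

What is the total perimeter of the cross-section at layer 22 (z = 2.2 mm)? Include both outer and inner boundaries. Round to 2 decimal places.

At z = 2.2 mm: the r=4 cylinder gives a regular 6-gon of circumradius 4 (constant along its height) (perimeter = 2·6·4.000·sin(180°/6) = 24.00 mm); the cube at (14.5, 12.5) is present — its section is the full 20×19.5 rectangle (perimeter 79.00 mm); Taking the first minus the rest: starting from the r=4 cylinder, the 20×19.5 cube at (14.5, 12.5) misses the remaining region (no effect) — boundary = 24.00 mm; the cone at (-1, 12) is not intersected at this z (z outside [2.5, 18]); Taking the first minus the rest: none of the subtracted shapes is present at this height, so that combined region is unchanged — boundary = 24.00 mm. Overall, the cross-section is a single solid region. Total boundary length (outer) = 24.00 mm.

24.00 mm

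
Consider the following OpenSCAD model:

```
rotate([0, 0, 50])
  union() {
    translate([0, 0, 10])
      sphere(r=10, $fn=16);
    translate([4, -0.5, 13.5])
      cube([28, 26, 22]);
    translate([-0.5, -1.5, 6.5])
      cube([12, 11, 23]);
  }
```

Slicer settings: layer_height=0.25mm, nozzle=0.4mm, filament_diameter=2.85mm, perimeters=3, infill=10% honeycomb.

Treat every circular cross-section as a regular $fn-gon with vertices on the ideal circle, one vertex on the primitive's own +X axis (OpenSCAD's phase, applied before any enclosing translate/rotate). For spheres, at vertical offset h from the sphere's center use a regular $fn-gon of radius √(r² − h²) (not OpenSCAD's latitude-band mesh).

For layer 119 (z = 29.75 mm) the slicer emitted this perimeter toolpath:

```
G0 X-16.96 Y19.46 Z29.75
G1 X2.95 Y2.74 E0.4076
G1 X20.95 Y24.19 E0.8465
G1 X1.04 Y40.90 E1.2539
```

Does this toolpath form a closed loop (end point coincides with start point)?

Start point (G0): (-16.96, 19.46). End point (last G1): the path does not return to the start — open.

no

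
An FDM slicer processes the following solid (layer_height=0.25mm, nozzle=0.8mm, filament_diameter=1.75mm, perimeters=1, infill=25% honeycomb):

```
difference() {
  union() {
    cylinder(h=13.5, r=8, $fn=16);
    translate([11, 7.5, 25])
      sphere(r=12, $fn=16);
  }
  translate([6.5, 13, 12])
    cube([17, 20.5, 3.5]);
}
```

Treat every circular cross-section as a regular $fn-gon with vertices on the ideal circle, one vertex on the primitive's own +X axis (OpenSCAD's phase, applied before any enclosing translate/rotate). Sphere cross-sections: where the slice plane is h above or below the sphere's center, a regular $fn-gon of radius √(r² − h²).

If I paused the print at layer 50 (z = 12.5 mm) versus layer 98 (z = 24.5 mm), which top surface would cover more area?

layer 98 (z = 24.5 mm)

Layer 50 (z = 12.5): the r=8 cylinder contributes a regular 16-gon of circumradius 8 (area = (16/2)·8.000²·sin(360°/16) = 195.93 mm²); the sphere at (11, 7.5) is not intersected at this z (|z−center|=12.500 > r=12); Merging all regions: only the r=8 cylinder is present, so the union is just that shape — area = 195.93 mm²; the cube at (6.5, 13) is present — its section is the full 17×20.5 rectangle (area 348.50 mm²); Taking the first minus the rest: starting from the result so far (195.93 mm²), the 17×20.5 cube at (6.5, 13) misses the remaining region (no effect) — area = 195.93 mm². So its area = 195.93 mm². Layer 98 (z = 24.5): the cylinder is not intersected at this z (z outside [0, 13.5]); the r=12 sphere at (11, 7.5) contributes a regular 16-gon of circumradius √(12²−0.5²) = 11.990 (area = (16/2)·11.990²·sin(360°/16) = 440.09 mm²); Combining (union): only the r=12 sphere at (11, 7.5) is present, so the union is just that shape — area = 440.09 mm²; the cube at (6.5, 13) is absent (z outside [12, 15.5]); Subtracting the remaining from the first: none of the subtracted shapes is present at this height, so the result so far is unchanged — area = 440.09 mm². So its area = 440.09 mm². Layer 98 is larger (440.09 vs 195.93 mm²).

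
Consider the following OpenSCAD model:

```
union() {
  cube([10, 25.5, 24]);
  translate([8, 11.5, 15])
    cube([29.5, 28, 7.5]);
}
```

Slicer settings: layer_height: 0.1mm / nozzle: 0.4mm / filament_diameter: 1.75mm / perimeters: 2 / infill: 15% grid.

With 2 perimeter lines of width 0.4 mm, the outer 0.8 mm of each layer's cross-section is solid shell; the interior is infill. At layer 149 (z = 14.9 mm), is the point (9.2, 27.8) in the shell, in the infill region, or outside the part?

outside

At z = 14.9 mm: the 10×25.5 cube contributes its full rectangle; the cube at (8, 11.5) does not reach this height (z outside [15, 22.5]); Merging all regions: only the 10×25.5 cube is present, so the union is just that shape — 1 connected region. Overall, the cross-section is a single solid region. The nearest boundary edge runs (10.00, 25.50)→(0.00, 25.50); distance from the point to it = 2.30 mm. The point is not inside any of the regions above, so it lies outside the cross-section (2.30 mm from the nearest boundary).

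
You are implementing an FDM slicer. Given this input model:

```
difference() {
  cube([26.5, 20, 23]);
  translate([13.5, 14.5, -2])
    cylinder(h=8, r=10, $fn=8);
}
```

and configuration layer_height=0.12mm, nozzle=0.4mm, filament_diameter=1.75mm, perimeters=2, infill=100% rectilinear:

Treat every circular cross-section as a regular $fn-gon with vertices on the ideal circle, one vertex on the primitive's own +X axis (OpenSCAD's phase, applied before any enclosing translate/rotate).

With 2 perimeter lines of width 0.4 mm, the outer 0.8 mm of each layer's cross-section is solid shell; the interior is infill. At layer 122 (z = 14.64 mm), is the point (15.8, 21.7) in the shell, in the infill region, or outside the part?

outside

At z = 14.64 mm: the 26.5×20 cube contributes its full rectangle; the cylinder at (13.5, 14.5) does not reach this height (z outside [-2, 6]); After the difference (first − rest): none of the subtracted shapes is present at this height, so the 26.5×20 cube is unchanged — 1 connected region. Overall, the cross-section is a single solid region. The nearest boundary edge runs (26.50, 20.00)→(0.00, 20.00); distance from the point to it = 1.70 mm. The point is not inside any of the regions above, so it lies outside the cross-section (1.70 mm from the nearest boundary).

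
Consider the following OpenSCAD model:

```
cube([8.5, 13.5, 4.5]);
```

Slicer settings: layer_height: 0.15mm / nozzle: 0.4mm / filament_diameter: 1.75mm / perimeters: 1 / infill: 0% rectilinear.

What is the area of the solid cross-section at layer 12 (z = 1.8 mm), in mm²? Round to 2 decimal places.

114.75 mm²

At z = 1.8 mm: the cube is present — its section is the full 8.5×13.5 rectangle (area 114.75 mm²). Overall, the cross-section is a single solid region. Net area = 114.75 mm².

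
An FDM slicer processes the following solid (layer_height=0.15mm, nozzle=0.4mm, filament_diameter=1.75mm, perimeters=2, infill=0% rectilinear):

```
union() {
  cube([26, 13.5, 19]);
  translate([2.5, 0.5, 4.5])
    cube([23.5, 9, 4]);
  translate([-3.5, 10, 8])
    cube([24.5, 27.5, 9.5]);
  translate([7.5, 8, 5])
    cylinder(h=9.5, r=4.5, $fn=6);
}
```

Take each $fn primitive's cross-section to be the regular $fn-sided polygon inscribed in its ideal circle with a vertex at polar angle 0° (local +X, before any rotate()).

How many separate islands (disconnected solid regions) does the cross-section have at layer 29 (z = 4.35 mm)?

At z = 4.35 mm: the 26×13.5 cube contributes its full rectangle; the cube at (2.5, 0.5) is not intersected at this z (z outside [4.5, 8.5]); the cube at (-3.5, 10) does not reach this height (z outside [8, 17.5]); the cylinder at (7.5, 8) is absent (z outside [5, 14.5]); Combining (union): only the 26×13.5 cube is present, so the union is just that shape — 1 connected region. Overall, the cross-section is a single solid region. Island count = 1.

1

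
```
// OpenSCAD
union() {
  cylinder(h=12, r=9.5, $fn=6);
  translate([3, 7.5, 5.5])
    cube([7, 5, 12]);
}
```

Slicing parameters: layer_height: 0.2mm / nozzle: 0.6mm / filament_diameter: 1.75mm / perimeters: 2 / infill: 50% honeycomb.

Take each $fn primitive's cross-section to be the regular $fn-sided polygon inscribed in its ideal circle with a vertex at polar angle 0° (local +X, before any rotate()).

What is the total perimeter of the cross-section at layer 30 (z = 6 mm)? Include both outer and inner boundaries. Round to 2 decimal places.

At z = 6 mm: the r=9.5 cylinder contributes a regular 6-gon of circumradius 9.5 (perimeter = 2·6·9.500·sin(180°/6) = 57.00 mm); the cube at (3, 7.5) (footprint 7×5) is included at this height (perimeter 24.00 mm); Combining (union): the regions partially overlap (shared area 1.43 mm²), so the edge portions inside another operand are dropped and the merged outline is re-measured after clipping — boundary = 75.51 mm. Overall, the cross-section is a single solid region. Total boundary length (outer) = 75.51 mm.

75.51 mm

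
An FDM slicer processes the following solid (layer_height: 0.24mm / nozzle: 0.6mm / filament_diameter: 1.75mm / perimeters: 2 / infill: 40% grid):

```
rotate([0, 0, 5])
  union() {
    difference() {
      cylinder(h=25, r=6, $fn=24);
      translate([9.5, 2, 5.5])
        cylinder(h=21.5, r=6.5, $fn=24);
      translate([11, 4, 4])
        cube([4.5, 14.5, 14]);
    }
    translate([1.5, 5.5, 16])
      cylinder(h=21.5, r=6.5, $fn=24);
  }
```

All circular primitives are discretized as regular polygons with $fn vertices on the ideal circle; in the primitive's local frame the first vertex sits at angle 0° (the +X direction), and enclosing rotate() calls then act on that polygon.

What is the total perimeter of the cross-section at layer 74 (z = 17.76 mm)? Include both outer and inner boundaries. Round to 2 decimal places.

At z = 17.76 mm: the r=6 cylinder contributes a regular 24-gon of circumradius 6 (perimeter = 2·24·6.000·sin(180°/24) = 37.59 mm); the cylinder at (9.5, 2): section is a regular 24-gon, circumradius r=6.5 (perimeter = 2·24·6.500·sin(180°/24) = 40.72 mm); the cube at (11, 4) (footprint 4.5×14.5) is included at this height (perimeter 38.00 mm); Subtracting the remaining from the first: starting from the r=6 cylinder, the r=6.5 cylinder at (9.5, 2) partially overlaps it — only the 14.40 mm² overlap (of its 131.22 mm²) is removed, clipping the outline; the 4.5×14.5 cube at (11, 4) misses the remaining region (no effect) — boundary = 37.48 mm; the r=6.5 cylinder at (1.5, 5.5) gives a regular 24-gon of circumradius 6.5 (constant along its height) (perimeter = 2·24·6.500·sin(180°/24) = 40.72 mm); Combining (union): the regions partially overlap (shared area 43.05 mm²), so the edge portions inside another operand are dropped and the merged outline is re-measured after clipping — boundary = 52.87 mm; (rotated 5° about Z; rotation is an isometry so areas/perimeters/island counts are preserved). Overall, the cross-section is a single solid region. Total boundary length (outer) = 52.87 mm.

52.87 mm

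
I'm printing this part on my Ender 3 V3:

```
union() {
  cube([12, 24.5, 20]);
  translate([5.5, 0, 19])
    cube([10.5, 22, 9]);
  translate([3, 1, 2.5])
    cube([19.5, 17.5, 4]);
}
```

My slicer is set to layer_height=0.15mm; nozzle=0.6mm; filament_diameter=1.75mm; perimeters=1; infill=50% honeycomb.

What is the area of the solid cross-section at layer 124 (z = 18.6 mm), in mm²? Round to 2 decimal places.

At z = 18.6 mm: the cube is present — its section is the full 12×24.5 rectangle (area 294.00 mm²); the cube at (5.5, 0) is absent (z outside [19, 28]); the cube at (3, 1) is not intersected at this z (z outside [2.5, 6.5]); Merging all regions: only the 12×24.5 cube is present, so the union is just that shape — area = 294.00 mm². Overall, the cross-section is a single solid region. Net area = 294.00 mm².

294.00 mm²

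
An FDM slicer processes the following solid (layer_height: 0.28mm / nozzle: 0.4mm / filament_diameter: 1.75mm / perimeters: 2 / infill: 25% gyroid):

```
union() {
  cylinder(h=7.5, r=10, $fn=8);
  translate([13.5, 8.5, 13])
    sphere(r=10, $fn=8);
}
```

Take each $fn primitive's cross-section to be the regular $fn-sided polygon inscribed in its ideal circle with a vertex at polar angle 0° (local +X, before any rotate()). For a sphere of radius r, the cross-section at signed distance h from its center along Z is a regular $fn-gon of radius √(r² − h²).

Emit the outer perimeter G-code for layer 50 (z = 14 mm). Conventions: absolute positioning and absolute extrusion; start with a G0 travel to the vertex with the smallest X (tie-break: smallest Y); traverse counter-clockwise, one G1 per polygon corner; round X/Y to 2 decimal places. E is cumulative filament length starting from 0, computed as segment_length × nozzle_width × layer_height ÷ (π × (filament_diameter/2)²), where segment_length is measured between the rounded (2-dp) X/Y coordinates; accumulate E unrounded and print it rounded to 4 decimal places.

At z = 14 mm: the cylinder is not intersected at this z (z outside [0, 7.5]); the sphere at (13.5, 8.5): section is a regular 8-gon, circumradius = √(r²−h²) = √(10²−1²) = 9.950; Combining (union): only the r=10 sphere at (13.5, 8.5) is present, so the union is just that shape — 1 connected region. The outline is a single polygon with 8 vertices. Extrusion per mm of travel: 0.4 × 0.28 / (π × 0.875²) = 0.046564. Accumulating E over each segment gives final E = 2.8377.

G0 X3.55 Y8.50 Z14.00
G1 X6.46 Y1.46 E0.3547
G1 X13.50 Y-1.45 E0.7094
G1 X20.54 Y1.46 E1.0641
G1 X23.45 Y8.50 E1.4189
G1 X20.54 Y15.54 E1.7736
G1 X13.50 Y18.45 E2.1283
G1 X6.46 Y15.54 E2.4830
G1 X3.55 Y8.50 E2.8377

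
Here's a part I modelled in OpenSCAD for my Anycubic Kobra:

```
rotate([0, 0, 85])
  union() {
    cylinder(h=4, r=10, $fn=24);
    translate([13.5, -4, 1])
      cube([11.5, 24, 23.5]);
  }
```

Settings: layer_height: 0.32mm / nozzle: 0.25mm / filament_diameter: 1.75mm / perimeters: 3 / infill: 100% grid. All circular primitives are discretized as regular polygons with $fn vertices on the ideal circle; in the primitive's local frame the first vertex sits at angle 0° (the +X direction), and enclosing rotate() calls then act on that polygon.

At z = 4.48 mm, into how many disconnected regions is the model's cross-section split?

1

At z = 4.48 mm: the cylinder does not reach this height (z outside [0, 4]); the cube at (13.5, -4) is present — its section is the full 11.5×24 rectangle; Merging all regions: only the 11.5×24 cube at (13.5, -4) is present, so the union is just that shape — 1 connected region; (whole slice rotated 85° about Z — lengths, areas and connectivity unchanged). The result has 1 disconnected region.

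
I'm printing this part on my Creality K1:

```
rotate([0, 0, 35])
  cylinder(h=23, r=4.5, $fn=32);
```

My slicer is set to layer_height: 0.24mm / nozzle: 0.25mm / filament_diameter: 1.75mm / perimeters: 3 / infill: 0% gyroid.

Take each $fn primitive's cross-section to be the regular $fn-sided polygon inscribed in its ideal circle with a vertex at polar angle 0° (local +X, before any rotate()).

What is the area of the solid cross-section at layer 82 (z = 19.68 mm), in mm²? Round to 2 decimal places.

At z = 19.68 mm: the r=4.5 cylinder gives a regular 32-gon of circumradius 4.5 (constant along its height) (area = (32/2)·4.500²·sin(360°/32) = 63.21 mm²); (rotated 35° about Z; rotation is an isometry so areas/perimeters/island counts are preserved). Overall, the cross-section is a single solid region. Net area = 63.21 mm².

63.21 mm²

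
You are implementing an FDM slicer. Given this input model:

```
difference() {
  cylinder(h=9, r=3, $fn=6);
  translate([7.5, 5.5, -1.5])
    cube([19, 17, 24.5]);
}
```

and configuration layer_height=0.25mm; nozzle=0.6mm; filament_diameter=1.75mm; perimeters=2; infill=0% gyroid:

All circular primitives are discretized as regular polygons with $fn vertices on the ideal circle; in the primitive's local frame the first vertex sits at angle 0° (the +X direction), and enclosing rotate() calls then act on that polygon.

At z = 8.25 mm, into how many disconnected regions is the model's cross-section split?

1

At z = 8.25 mm: the r=3 cylinder gives a regular 6-gon of circumradius 3 (constant along its height); the cube at (7.5, 5.5) is present — its section is the full 19×17 rectangle; After the difference (first − rest): starting from the r=3 cylinder, the 19×17 cube at (7.5, 5.5) misses the remaining region (no effect) — 1 connected region. The result has 1 disconnected region.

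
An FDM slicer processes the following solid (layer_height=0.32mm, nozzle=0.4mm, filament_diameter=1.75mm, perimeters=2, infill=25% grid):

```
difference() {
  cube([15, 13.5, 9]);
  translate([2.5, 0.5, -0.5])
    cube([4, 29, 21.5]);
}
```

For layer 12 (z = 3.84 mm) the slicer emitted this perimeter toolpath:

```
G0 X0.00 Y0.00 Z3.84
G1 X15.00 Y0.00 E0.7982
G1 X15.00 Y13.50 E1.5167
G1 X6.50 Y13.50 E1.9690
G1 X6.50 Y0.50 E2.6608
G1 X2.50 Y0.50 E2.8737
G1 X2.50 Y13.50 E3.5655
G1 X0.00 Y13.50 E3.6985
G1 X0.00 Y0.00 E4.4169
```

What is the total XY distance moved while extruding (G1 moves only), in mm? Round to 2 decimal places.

Sum the Euclidean lengths of each G1 segment: total = 83.00 mm.

83.00 mm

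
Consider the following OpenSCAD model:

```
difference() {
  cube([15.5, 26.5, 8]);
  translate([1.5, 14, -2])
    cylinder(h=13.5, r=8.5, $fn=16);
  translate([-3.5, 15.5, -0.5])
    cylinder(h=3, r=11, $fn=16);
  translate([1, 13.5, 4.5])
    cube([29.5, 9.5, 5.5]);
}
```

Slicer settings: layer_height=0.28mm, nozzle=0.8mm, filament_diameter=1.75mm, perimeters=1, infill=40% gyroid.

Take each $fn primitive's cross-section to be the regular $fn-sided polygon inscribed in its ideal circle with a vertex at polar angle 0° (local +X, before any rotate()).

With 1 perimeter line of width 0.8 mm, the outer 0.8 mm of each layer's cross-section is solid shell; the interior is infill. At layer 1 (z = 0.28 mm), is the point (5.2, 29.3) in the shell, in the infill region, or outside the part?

outside

At z = 0.28 mm: the cube is present — its section is the full 15.5×26.5 rectangle; the r=8.5 cylinder at (1.5, 14) contributes a regular 16-gon of circumradius 8.5; the r=11 cylinder at (-3.5, 15.5) contributes a regular 16-gon of circumradius 11; the cube at (1, 13.5) is not intersected at this z (z outside [4.5, 10]); Subtracting the remaining from the first: starting from the 15.5×26.5 cube, the r=8.5 cylinder at (1.5, 14) partially overlaps it — only the 135.65 mm² overlap (of its 221.19 mm²) is removed, clipping the outline; the r=11 cylinder at (-3.5, 15.5) partially overlaps it — only the 11.50 mm² overlap (of its 370.44 mm²) is removed, clipping the outline — 1 connected region. Overall, the cross-section is a single solid region. The nearest boundary edge runs (0.00, 26.50)→(15.50, 26.50); distance from the point to it = 2.80 mm. The point is not inside any of the regions above, so it lies outside the cross-section (2.80 mm from the nearest boundary).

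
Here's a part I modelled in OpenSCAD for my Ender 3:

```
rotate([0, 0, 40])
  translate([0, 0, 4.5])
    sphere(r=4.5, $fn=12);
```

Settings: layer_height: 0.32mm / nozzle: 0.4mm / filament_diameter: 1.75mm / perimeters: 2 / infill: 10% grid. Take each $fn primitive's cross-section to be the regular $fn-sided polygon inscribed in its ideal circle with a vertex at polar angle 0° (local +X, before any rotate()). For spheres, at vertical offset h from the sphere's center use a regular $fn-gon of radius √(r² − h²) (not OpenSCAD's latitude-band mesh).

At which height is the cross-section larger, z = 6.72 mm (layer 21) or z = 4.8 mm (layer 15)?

Layer 21 (z = 6.72): the sphere: section is a regular 12-gon, circumradius = √(r²−h²) = √(4.5²−2.22²) = 3.914 (area = (12/2)·3.914²·sin(360°/12) = 45.96 mm²); (rotated 40° about Z; rotation is an isometry so areas/perimeters/island counts are preserved). So its area = 45.96 mm². Layer 15 (z = 4.8): the r=4.5 sphere contributes a regular 12-gon of circumradius √(4.5²−0.3²) = 4.490 (area = (12/2)·4.490²·sin(360°/12) = 60.48 mm²); (rotated 40° about Z; rotation is an isometry so areas/perimeters/island counts are preserved). So its area = 60.48 mm². Layer 15 is larger (60.48 vs 45.96 mm²).

layer 15 (z = 4.8 mm)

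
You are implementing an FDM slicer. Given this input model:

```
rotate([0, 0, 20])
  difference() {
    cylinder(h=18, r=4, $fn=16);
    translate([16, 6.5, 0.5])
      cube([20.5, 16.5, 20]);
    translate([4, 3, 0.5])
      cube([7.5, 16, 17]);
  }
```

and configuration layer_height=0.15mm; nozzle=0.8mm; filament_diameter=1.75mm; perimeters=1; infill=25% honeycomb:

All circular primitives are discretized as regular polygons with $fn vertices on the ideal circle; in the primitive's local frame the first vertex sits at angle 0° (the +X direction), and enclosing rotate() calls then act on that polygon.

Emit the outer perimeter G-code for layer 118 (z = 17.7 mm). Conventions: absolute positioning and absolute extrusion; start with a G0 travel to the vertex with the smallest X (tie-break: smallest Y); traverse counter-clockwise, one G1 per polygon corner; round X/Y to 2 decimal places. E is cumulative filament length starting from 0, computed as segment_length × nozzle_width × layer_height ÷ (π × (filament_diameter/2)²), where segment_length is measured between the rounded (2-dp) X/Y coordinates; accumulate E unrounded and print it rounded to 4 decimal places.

At z = 17.7 mm: the r=4 cylinder gives a regular 16-gon of circumradius 4 (constant along its height); the cube at (16, 6.5) is present — its section is the full 20.5×16.5 rectangle; the cube at (4, 3) does not reach this height (z outside [0.5, 17.5]); After the difference (first − rest): starting from the r=4 cylinder, the 20.5×16.5 cube at (16, 6.5) misses the remaining region (no effect) — 1 connected region; (whole slice rotated 20° about Z — lengths, areas and connectivity unchanged). The outline is a single polygon with 16 vertices. Extrusion per mm of travel: 0.8 × 0.15 / (π × 0.875²) = 0.049890. Accumulating E over each segment gives final E = 1.2465.

G0 X-4.00 Y0.17 Z17.70
G1 X-3.76 Y-1.37 E0.0778
G1 X-2.95 Y-2.70 E0.1554
G1 X-1.69 Y-3.63 E0.2336
G1 X-0.17 Y-4.00 E0.3116
G1 X1.37 Y-3.76 E0.3894
G1 X2.70 Y-2.95 E0.4671
G1 X3.63 Y-1.69 E0.5452
G1 X4.00 Y-0.17 E0.6233
G1 X3.76 Y1.37 E0.7010
G1 X2.95 Y2.70 E0.7787
G1 X1.69 Y3.63 E0.8568
G1 X0.17 Y4.00 E0.9349
G1 X-1.37 Y3.76 E1.0126
G1 X-2.70 Y2.95 E1.0903
G1 X-3.63 Y1.69 E1.1685
G1 X-4.00 Y0.17 E1.2465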